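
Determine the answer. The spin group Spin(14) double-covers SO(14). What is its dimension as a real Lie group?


Spin(n) double-covers SO(n); both have Lie algebra so(n) of dimension n(n-1)/2.
n = 14
n(n-1) = 14 * 13 = 182
dim Spin(14) = 182/2 = 91


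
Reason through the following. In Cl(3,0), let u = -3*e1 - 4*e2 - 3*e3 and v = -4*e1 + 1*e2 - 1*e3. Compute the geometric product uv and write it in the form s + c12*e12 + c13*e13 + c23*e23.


In Cl(3,0): e_i^2 = 1, e_ie_j = -e_je_i for i != j.
Scalar part = u . v = (-3)*(-4) + (-4)*1 + (-3)*(-1)
= 12 + (-4) + 3 = 11
e12 coeff = (-3)*1 - (-4)*(-4) = -3 - 16 = -19
e13 coeff = (-3)*(-1) - (-3)*(-4) = 3 - 12 = -9
e23 coeff = (-4)*(-1) - (-3)*1 = 4 - (-3) = 7
uv = 11 - 19*e12 - 9*e13 + 7*e23


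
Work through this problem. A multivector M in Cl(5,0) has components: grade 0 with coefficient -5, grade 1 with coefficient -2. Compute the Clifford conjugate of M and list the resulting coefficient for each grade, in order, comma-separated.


Clifford conjugate sign for grade k: (-1)^(k(k+1)/2)
Grade 0: (-1)^(0*1/2) = (-1)^0 = 1, coeff -5 -> -5
Grade 1: (-1)^(1*2/2) = (-1)^1 = -1, coeff -2 -> 2
Conjugated coefficients: -5, 2


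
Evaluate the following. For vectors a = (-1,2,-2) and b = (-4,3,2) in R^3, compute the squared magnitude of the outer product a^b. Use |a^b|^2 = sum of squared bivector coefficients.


a wedge b = (a1*b2 - a2*b1)*e12 + (a1*b3 - a3*b1)*e13 + (a2*b3 - a3*b2)*e23
e12 coeff: (-1)*3 - 2*(-4) = -3 - (-8) = 5
e13 coeff: (-1)*2 - (-2)*(-4) = -2 - 8 = -10
e23 coeff: 2*2 - (-2)*3 = 4 - (-6) = 10
|a wedge b|^2 = 5^2 + (-10)^2 + 10^2
= 25 + 100 + 100
= 225


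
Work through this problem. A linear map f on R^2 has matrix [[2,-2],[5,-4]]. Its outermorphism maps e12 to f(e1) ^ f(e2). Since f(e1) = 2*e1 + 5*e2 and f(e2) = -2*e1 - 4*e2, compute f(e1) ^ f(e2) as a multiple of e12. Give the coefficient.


The outermorphism of a linear map f sends e1^e2 to f(e1)^f(e2).
f(e1) = 2*e1 + 5*e2
f(e2) = -2*e1 - 4*e2
f(e1) ^ f(e2) = (2*e1 + 5*e2) ^ (-2*e1 - 4*e2)
= 2*(-4)*e12 + 5*(-2)*e21
= (-8 - (-10))*e12
= 2*e12
Coefficient = 2


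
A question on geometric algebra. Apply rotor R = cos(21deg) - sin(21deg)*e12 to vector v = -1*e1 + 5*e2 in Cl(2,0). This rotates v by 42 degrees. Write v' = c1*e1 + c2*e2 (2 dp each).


Rotor R = cos(21deg) - sin(21deg)*e12
Rotation angle theta = 2 * 21 = 42 degrees
v' = R*v*~R rotates v by theta.
cos(42deg) = 0.7431, sin(42deg) = 0.6691
v'_1 = -1*cos(42deg) - 5*sin(42deg)
= -1*0.7431 - 5*0.6691
= -4.09
v'_2 = -1*sin(42deg) + 5*cos(42deg)
= -1*0.6691 + 5*0.7431
= 3.05
v' = -4.09*e1 + 3.05*e2


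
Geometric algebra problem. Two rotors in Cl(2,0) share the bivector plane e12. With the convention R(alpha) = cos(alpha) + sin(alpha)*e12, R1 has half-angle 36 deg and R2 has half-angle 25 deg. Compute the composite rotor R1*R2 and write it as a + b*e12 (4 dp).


Same-plane rotors commute and their half-angles add:
R1*R2 = cos(a1 + a2) + sin(a1 + a2)*e12.
a1 + a2 = 36 + 25 = 61 deg
cos(61 deg) = 0.4848
sin(61 deg) = 0.8746
R1*R2 = 0.4848 + 0.8746*e12


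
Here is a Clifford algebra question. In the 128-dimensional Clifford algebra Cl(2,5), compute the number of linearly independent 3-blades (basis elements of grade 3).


Number of grade-k basis blades in Cl(p,q) with n = p + q is C(n, k).
n = 2 + 5 = 7
C(7, 3) = 7! / (3! * 4!)
= 5040 / (6 * 24)
= 35


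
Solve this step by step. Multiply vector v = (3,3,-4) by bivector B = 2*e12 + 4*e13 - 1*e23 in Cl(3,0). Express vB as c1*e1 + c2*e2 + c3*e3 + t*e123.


vB has grade-1 (vector) and grade-3 (trivector) parts: vB = (v _| B) + (v ^ B).
Vector part <vB>_1:
  e1: -v2*b12 - v3*b13 = -(3)*(2) - (-4)*(4) = 10
  e2: v1*b12 - v3*b23 = (3)*(2) - (-4)*(-1) = 2
  e3: v1*b13 + v2*b23 = (3)*(4) + (3)*(-1) = 9
Trivector part <vB>_3:
  e123: v1*b23 - v2*b13 + v3*b12 = (3)*(-1) - (3)*(4) + (-4)*(2) = -23
vB = 10*e1 + 2*e2 + 9*e3 - 23*e123


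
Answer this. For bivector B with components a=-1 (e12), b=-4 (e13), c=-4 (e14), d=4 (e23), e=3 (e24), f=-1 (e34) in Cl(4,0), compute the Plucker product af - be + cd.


Plucker relation: af - be + cd
a*f = (-1)*(-1) = 1
b*e = (-4)*3 = -12
c*d = (-4)*4 = -16
af - be + cd = 1 - (-12) + (-16)
= -3


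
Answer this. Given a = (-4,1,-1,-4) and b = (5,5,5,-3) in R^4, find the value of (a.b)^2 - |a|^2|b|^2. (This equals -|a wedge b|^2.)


a . b = (-4)*5 + 1*5 + (-1)*5 + (-4)*(-3)
= -20 + 5 + (-5) + 12 = -8
|a|^2 = (-4)^2 + 1^2 + (-1)^2 + (-4)^2 = 34
|b|^2 = 5^2 + 5^2 + 5^2 + (-3)^2 = 84
(a.b)^2 = (-8)^2 = 64
|a|^2 * |b|^2 = 34 * 84 = 2856
Result = 64 - 2856 = -2792


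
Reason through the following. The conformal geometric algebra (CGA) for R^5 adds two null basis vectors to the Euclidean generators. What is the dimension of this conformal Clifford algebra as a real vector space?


The conformal model of R^5 uses Cl(6,1): the 5 Euclidean generators plus two extra orthogonal generators e+ (e+^2 = +1) and e- (e-^2 = -1), from which the null vectors e0, einf are built.
Number of generators m = 5 + 2 = 7.
dim Cl(p,q) = 2^m = 2^7 = 128


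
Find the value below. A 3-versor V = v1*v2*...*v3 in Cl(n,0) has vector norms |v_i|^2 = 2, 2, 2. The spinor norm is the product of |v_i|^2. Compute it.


Spinor norm N(V) = |v1|^2 * |v2|^2 * ... * |v3|^2
= 2 * 2 * 2
Running product: 2, 4, 8
N(V) = 8


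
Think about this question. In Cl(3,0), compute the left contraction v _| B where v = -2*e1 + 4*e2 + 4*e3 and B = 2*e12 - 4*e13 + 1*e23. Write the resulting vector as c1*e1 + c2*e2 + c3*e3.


Left contraction v _| B = <vB>_1 (grade-1 part of the geometric product vB).
Using e1_|e12 = e2, e2_|e12 = -e1, e1_|e13 = e3, e3_|e13 = -e1, e2_|e23 = e3, e3_|e23 = -e2:
e1 coeff: -v2*b12 - v3*b13 = -(4)*(2) - (4)*(-4) = 8
e2 coeff: v1*b12 - v3*b23 = (-2)*(2) - (4)*(1) = -8
e3 coeff: v1*b13 + v2*b23 = (-2)*(-4) + (4)*(1) = 12
v _| B = 8*e1 - 8*e2 + 12*e3


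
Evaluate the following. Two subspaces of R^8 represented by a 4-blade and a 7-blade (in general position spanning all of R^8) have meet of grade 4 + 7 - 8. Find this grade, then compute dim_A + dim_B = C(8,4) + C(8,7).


Meet grade = grade(A) + grade(B) - n
= 4 + 7 - 8 = 3
C(8,4) = 70
C(8,7) = 8
dim_A + dim_B = 70 + 8 = 78


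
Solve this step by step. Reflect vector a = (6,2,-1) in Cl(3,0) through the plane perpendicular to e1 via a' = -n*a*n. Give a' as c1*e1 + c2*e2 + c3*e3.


Reflection formula: a' = -n*a*n, with n = e1 (unit vector, n^2 = 1).
For reflection through hyperplane perp to e1:
The component along e1 flips sign, others stay.
a = (6, 2, -1)
a' = (-6, 2, -1)
a' = -6*e1 + 2*e2 - 1*e3


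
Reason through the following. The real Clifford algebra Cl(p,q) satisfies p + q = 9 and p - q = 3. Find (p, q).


We need p + q = 9 and p - q = 3.
Adding: 2p = 9 + 3 = 12, so p = 6.
Then q = 9 - 6 = 3.
(p, q) = (6, 3)


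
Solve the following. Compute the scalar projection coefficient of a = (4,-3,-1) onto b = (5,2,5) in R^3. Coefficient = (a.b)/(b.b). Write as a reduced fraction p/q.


Projection coefficient = (a . b) / (b . b)
a . b = 4*5 + (-3)*2 + (-1)*5
= 20 + (-6) + (-5) = 9
b . b = 5^2 + 2^2 + 5^2
= 25 + 4 + 25 = 54
Coefficient = 9/54
In lowest terms: 1/6


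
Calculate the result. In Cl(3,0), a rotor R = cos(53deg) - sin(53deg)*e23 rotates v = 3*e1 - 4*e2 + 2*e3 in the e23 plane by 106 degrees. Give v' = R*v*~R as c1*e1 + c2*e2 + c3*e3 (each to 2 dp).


Rotor R = cos(53deg) - sin(53deg)*e23
Rotation angle theta = 2 * 53 = 106 degrees in the e23 plane (e2 -> e3).
The component perpendicular to the plane (e1) is invariant: v'_1 = v1 = 3.00
cos(106deg) = -0.2756, sin(106deg) = 0.9613
v'_2 = v2*cos(theta) - v3*sin(theta) = -4*(-0.2756) - 2*0.9613 = -0.82
v'_3 = v2*sin(theta) + v3*cos(theta) = -4*0.9613 + 2*(-0.2756) = -4.40
v' = 3.00*e1 - 0.82*e2 - 4.40*e3


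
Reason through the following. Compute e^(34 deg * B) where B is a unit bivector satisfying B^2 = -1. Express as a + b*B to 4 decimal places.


For a unit bivector B with B^2 = -1, the exponential series gives
e^(theta*B) = cos(theta) + sin(theta)*B (the GA analogue of Euler's formula).
theta = 34 degrees = 0.593412 rad
cos(34 deg) = 0.8290
sin(34 deg) = 0.5592
exp(theta*B) = 0.8290 + 0.5592*B


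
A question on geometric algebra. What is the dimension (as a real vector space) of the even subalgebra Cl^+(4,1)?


Even subalgebra dimension = 2^(n-1)
n = 4 + 1 = 5
2^(5 - 1) = 2^4 = 16
Verification: sum of C(5,k) for even k = 1 + 10 + 5 = 16
Result = 16


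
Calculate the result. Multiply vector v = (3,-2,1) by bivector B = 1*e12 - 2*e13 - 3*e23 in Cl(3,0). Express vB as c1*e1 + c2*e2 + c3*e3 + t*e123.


vB has grade-1 (vector) and grade-3 (trivector) parts: vB = (v _| B) + (v ^ B).
Vector part <vB>_1:
  e1: -v2*b12 - v3*b13 = -(-2)*(1) - (1)*(-2) = 4
  e2: v1*b12 - v3*b23 = (3)*(1) - (1)*(-3) = 6
  e3: v1*b13 + v2*b23 = (3)*(-2) + (-2)*(-3) = 0
Trivector part <vB>_3:
  e123: v1*b23 - v2*b13 + v3*b12 = (3)*(-3) - (-2)*(-2) + (1)*(1) = -12
vB = 4*e1 + 6*e2 + 0*e3 - 12*e123


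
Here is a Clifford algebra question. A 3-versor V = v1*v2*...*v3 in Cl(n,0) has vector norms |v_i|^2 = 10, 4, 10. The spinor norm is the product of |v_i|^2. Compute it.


Spinor norm N(V) = |v1|^2 * |v2|^2 * ... * |v3|^2
= 10 * 4 * 10
Running product: 10, 40, 400
N(V) = 400


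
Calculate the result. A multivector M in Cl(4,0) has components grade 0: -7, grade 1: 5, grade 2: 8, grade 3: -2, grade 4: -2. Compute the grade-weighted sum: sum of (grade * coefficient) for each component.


Grade-weighted sum = sum of grade_k * coefficient_k
0*(-7) = 0
1*5 = 5
2*8 = 16
3*(-2) = -6
4*(-2) = -8
Total = 0 + 5 + 16 + (-6) + (-8) = 7


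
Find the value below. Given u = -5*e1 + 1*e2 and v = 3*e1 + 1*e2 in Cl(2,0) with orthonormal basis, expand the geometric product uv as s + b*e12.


Expand: (-5*e1 + 1*e2)(3*e1 + 1*e2)
= (-5)*3*e1e1 + (-5)*1*e1e2 + 1*3*e2e1 + 1*1*e2e2
Using e1^2 = e2^2 = 1, e2e1 = -e1e2:
Scalar part s = (-5)*3 + 1*1 = -15 + 1 = -14
Bivector part b = (-5)*1 - 1*3 = -5 - 3 = -8
uv = -14 - 8*e12


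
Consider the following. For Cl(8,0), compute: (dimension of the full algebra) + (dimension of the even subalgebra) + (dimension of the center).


n = 8 + 0 = 8
Total dim = 2^8 = 256
Even subalgebra dim = 2^7 = 128
n is even, so center dim = 1
Sum = 256 + 128 + 1 = 385


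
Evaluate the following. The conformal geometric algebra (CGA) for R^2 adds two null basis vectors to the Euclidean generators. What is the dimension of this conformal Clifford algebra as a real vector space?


The conformal model of R^2 uses Cl(3,1): the 2 Euclidean generators plus two extra orthogonal generators e+ (e+^2 = +1) and e- (e-^2 = -1), from which the null vectors e0, einf are built.
Number of generators m = 2 + 2 = 4.
dim Cl(p,q) = 2^m = 2^4 = 16


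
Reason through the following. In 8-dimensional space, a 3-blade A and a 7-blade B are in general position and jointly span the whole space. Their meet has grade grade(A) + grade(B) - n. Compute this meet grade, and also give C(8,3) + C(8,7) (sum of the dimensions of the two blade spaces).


Meet grade = grade(A) + grade(B) - n
= 3 + 7 - 8 = 2
C(8,3) = 56
C(8,7) = 8
dim_A + dim_B = 56 + 8 = 64


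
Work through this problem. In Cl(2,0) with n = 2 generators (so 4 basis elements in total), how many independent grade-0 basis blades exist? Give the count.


Number of grade-k basis blades in Cl(p,q) with n = p + q is C(n, k).
n = 2 + 0 = 2
C(2, 0) = 2! / (0! * 2!)
= 2 / (1 * 2)
= 1


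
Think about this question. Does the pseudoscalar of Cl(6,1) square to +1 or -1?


The pseudoscalar I = e1...e_n (product of all n generators) of Cl(p,q) satisfies I^2 = (-1)^(q + n(n-1)/2).
p = 6, q = 1, n = p + q = 7
n(n-1)/2 = 7 * 6 / 2 = 21
Exponent = q + n(n-1)/2 = 1 + 21 = 22
I^2 = (-1)^22 = +1


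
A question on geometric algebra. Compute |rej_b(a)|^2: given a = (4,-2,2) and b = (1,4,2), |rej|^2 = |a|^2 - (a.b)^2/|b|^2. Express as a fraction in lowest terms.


|a|^2 = 4^2 + (-2)^2 + 2^2 = 24
|b|^2 = 1^2 + 4^2 + 2^2 = 21
a . b = 4*1 + (-2)*4 + 2*2 = 0
(a.b)^2 = 0^2 = 0
|rej|^2 = 24 - 0/21
= (504 - 0)/21
= 504/21
In lowest terms: 24/1


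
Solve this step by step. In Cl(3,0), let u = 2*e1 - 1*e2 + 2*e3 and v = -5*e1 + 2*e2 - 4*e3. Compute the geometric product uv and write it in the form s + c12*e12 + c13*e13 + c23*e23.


In Cl(3,0): e_i^2 = 1, e_ie_j = -e_je_i for i != j.
Scalar part = u . v = 2*(-5) + (-1)*2 + 2*(-4)
= -10 + (-2) + (-8) = -20
e12 coeff = 2*2 - (-1)*(-5) = 4 - 5 = -1
e13 coeff = 2*(-4) - 2*(-5) = -8 - (-10) = 2
e23 coeff = (-1)*(-4) - 2*2 = 4 - 4 = 0
uv = -20 - 1*e12 + 2*e13 + 0*e23


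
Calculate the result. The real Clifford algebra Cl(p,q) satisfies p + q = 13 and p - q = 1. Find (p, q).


We need p + q = 13 and p - q = 1.
Adding: 2p = 13 + 1 = 14, so p = 7.
Then q = 13 - 7 = 6.
(p, q) = (7, 6)


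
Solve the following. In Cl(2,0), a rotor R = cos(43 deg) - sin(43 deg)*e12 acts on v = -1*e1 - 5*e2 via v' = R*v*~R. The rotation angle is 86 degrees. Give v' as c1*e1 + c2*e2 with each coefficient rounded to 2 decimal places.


Rotor R = cos(43deg) - sin(43deg)*e12
Rotation angle theta = 2 * 43 = 86 degrees
v' = R*v*~R rotates v by theta.
cos(86deg) = 0.0698, sin(86deg) = 0.9976
v'_1 = -1*cos(86deg) - (-5)*sin(86deg)
= -1*0.0698 - (-5)*0.9976
= 4.92
v'_2 = -1*sin(86deg) + (-5)*cos(86deg)
= -1*0.9976 + (-5)*0.0698
= -1.35
v' = 4.92*e1 - 1.35*e2


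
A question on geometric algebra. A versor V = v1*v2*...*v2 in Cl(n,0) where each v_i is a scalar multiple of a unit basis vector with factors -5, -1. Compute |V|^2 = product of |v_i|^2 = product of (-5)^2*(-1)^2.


Each vector v_i has |v_i|^2 = s_i^2
Squared scales: (-5)^2 = 25, (-1)^2 = 1
|V|^2 = 25 * 1
= 25


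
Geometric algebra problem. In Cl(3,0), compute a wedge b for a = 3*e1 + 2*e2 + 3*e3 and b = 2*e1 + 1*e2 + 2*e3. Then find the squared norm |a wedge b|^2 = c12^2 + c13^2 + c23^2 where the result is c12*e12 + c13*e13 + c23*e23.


a wedge b = (a1*b2 - a2*b1)*e12 + (a1*b3 - a3*b1)*e13 + (a2*b3 - a3*b2)*e23
e12 coeff: 3*1 - 2*2 = 3 - 4 = -1
e13 coeff: 3*2 - 3*2 = 6 - 6 = 0
e23 coeff: 2*2 - 3*1 = 4 - 3 = 1
|a wedge b|^2 = (-1)^2 + 0^2 + 1^2
= 1 + 0 + 1
= 2


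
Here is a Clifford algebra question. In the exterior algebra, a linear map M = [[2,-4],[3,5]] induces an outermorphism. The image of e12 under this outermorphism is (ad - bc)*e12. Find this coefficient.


The outermorphism of a linear map f sends e1^e2 to f(e1)^f(e2).
f(e1) = 2*e1 + 3*e2
f(e2) = -4*e1 + 5*e2
f(e1) ^ f(e2) = (2*e1 + 3*e2) ^ (-4*e1 + 5*e2)
= 2*5*e12 + 3*(-4)*e21
= (10 - (-12))*e12
= 22*e12
Coefficient = 22


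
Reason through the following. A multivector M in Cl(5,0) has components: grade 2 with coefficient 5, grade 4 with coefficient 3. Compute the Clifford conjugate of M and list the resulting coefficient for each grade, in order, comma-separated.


Clifford conjugate sign for grade k: (-1)^(k(k+1)/2)
Grade 2: (-1)^(2*3/2) = (-1)^3 = -1, coeff 5 -> -5
Grade 4: (-1)^(4*5/2) = (-1)^10 = 1, coeff 3 -> 3
Conjugated coefficients: -5, 3


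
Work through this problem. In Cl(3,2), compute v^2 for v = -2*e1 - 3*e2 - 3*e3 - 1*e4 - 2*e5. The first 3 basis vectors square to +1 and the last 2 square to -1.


v^2 = sum of c_i^2 * e_i^2
Positive signature terms (e_i^2 = +1): (-2)^2 + (-3)^2 + (-3)^2 = 22
Negative signature terms (e_j^2 = -1): (-1)^2 + (-2)^2 = 5
v^2 = 22 - 5 = 17


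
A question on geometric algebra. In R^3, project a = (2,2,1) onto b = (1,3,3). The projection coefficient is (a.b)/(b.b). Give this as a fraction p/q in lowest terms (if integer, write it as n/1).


Projection coefficient = (a . b) / (b . b)
a . b = 2*1 + 2*3 + 1*3
= 2 + 6 + 3 = 11
b . b = 1^2 + 3^2 + 3^2
= 1 + 9 + 9 = 19
Coefficient = 11/19
In lowest terms: 11/19


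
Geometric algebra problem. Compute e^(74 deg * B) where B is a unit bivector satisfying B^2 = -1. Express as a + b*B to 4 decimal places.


For a unit bivector B with B^2 = -1, the exponential series gives
e^(theta*B) = cos(theta) + sin(theta)*B (the GA analogue of Euler's formula).
theta = 74 degrees = 1.291544 rad
cos(74 deg) = 0.2756
sin(74 deg) = 0.9613
exp(theta*B) = 0.2756 + 0.9613*B


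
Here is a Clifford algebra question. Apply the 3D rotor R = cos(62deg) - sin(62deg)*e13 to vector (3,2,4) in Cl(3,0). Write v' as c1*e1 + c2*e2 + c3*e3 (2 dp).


Rotor R = cos(62deg) - sin(62deg)*e13
Rotation angle theta = 2 * 62 = 124 degrees in the e13 plane (e1 -> e3).
The component perpendicular to the plane (e2) is invariant: v'_2 = v2 = 2.00
cos(124deg) = -0.5592, sin(124deg) = 0.8290
v'_1 = v1*cos(theta) - v3*sin(theta) = 3*(-0.5592) - 4*0.8290 = -4.99
v'_3 = v1*sin(theta) + v3*cos(theta) = 3*0.8290 + 4*(-0.5592) = 0.25
v' = -4.99*e1 + 2.00*e2 + 0.25*e3


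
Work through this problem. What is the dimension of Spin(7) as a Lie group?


Spin(n) double-covers SO(n); both have Lie algebra so(n) of dimension n(n-1)/2.
n = 7
n(n-1) = 7 * 6 = 42
dim Spin(7) = 42/2 = 21


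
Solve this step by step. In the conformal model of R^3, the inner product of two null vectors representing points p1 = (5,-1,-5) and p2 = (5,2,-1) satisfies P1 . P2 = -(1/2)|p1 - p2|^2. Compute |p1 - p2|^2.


p1 - p2 = (0, -3, -4)
|p1 - p2|^2 = 0^2 + (-3)^2 + (-4)^2
= 0 + 9 + 16
= 25


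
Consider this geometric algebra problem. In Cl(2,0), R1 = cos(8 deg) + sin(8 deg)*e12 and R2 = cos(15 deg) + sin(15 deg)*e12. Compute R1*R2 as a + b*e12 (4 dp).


Same-plane rotors commute and their half-angles add:
R1*R2 = cos(a1 + a2) + sin(a1 + a2)*e12.
a1 + a2 = 8 + 15 = 23 deg
cos(23 deg) = 0.9205
sin(23 deg) = 0.3907
R1*R2 = 0.9205 + 0.3907*e12


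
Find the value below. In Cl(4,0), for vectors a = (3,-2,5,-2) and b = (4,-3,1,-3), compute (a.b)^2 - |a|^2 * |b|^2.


a . b = 3*4 + (-2)*(-3) + 5*1 + (-2)*(-3)
= 12 + 6 + 5 + 6 = 29
|a|^2 = 3^2 + (-2)^2 + 5^2 + (-2)^2 = 42
|b|^2 = 4^2 + (-3)^2 + 1^2 + (-3)^2 = 35
(a.b)^2 = 29^2 = 841
|a|^2 * |b|^2 = 42 * 35 = 1470
Result = 841 - 1470 = -629


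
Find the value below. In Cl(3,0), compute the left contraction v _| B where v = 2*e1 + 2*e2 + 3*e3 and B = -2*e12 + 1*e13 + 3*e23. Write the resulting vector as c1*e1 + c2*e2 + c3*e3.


Left contraction v _| B = <vB>_1 (grade-1 part of the geometric product vB).
Using e1_|e12 = e2, e2_|e12 = -e1, e1_|e13 = e3, e3_|e13 = -e1, e2_|e23 = e3, e3_|e23 = -e2:
e1 coeff: -v2*b12 - v3*b13 = -(2)*(-2) - (3)*(1) = 1
e2 coeff: v1*b12 - v3*b23 = (2)*(-2) - (3)*(3) = -13
e3 coeff: v1*b13 + v2*b23 = (2)*(1) + (2)*(3) = 8
v _| B = 1*e1 - 13*e2 + 8*e3


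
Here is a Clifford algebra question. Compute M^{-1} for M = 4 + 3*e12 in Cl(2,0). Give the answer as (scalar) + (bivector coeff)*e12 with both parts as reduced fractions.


M = 4 + 3*e12, where e12^2 = -1.
Since M commutes with its reverse ~M = a - b*e12, M * ~M = a^2 - b^2*e12^2 = a^2 + b^2.
So M^{-1} = ~M / (a^2 + b^2) = (a - b*e12)/(a^2 + b^2).
a^2 + b^2 = 16 + 9 = 25
Scalar part = 4/25 = 4/25
Bivector coeff = -3/25 = -3/25
M^{-1} = 4/25 - 3/25*e12


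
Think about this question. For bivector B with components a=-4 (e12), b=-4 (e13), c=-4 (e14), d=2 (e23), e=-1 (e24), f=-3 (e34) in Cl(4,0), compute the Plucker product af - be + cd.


Plucker relation: af - be + cd
a*f = (-4)*(-3) = 12
b*e = (-4)*(-1) = 4
c*d = (-4)*2 = -8
af - be + cd = 12 - 4 + (-8)
= 0


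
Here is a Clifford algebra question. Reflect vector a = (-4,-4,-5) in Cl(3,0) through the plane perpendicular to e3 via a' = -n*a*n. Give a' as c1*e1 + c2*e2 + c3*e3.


Reflection formula: a' = -n*a*n, with n = e3 (unit vector, n^2 = 1).
For reflection through hyperplane perp to e3:
The component along e3 flips sign, others stay.
a = (-4, -4, -5)
a' = (-4, -4, 5)
a' = -4*e1 - 4*e2 + 5*e3


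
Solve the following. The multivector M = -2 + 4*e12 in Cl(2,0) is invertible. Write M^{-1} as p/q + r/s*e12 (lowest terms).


M = -2 + 4*e12, where e12^2 = -1.
Since M commutes with its reverse ~M = a - b*e12, M * ~M = a^2 - b^2*e12^2 = a^2 + b^2.
So M^{-1} = ~M / (a^2 + b^2) = (a - b*e12)/(a^2 + b^2).
a^2 + b^2 = 4 + 16 = 20
Scalar part = -2/20 = -1/10
Bivector coeff = -4/20 = -1/5
M^{-1} = -1/10 - 1/5*e12


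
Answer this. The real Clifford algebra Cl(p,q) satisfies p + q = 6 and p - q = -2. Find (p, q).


We need p + q = 6 and p - q = -2.
Adding: 2p = 6 + (-2) = 4, so p = 2.
Then q = 6 - 2 = 4.
(p, q) = (2, 4)


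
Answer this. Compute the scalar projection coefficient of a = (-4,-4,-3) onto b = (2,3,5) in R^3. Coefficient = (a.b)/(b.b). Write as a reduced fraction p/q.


Projection coefficient = (a . b) / (b . b)
a . b = (-4)*2 + (-4)*3 + (-3)*5
= -8 + (-12) + (-15) = -35
b . b = 2^2 + 3^2 + 5^2
= 4 + 9 + 25 = 38
Coefficient = -35/38
In lowest terms: -35/38


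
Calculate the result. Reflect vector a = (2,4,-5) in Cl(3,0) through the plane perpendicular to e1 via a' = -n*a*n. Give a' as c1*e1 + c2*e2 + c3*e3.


Reflection formula: a' = -n*a*n, with n = e1 (unit vector, n^2 = 1).
For reflection through hyperplane perp to e1:
The component along e1 flips sign, others stay.
a = (2, 4, -5)
a' = (-2, 4, -5)
a' = -2*e1 + 4*e2 - 5*e3


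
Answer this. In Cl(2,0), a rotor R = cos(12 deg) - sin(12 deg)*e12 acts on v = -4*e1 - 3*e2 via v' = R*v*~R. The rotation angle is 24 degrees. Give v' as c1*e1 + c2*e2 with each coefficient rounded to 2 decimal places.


Rotor R = cos(12deg) - sin(12deg)*e12
Rotation angle theta = 2 * 12 = 24 degrees
v' = R*v*~R rotates v by theta.
cos(24deg) = 0.9135, sin(24deg) = 0.4067
v'_1 = -4*cos(24deg) - (-3)*sin(24deg)
= -4*0.9135 - (-3)*0.4067
= -2.43
v'_2 = -4*sin(24deg) + (-3)*cos(24deg)
= -4*0.4067 + (-3)*0.9135
= -4.37
v' = -2.43*e1 - 4.37*e2


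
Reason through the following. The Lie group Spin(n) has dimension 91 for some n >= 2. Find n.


dim Spin(n) = dim so(n) = n(n-1)/2.
Solve n(n-1)/2 = 91, i.e. n^2 - n - 182 = 0.
Discriminant = 1 + 8*91 = 729
n = (1 + sqrt(729))/2 = (1 + 27)/2 = 14


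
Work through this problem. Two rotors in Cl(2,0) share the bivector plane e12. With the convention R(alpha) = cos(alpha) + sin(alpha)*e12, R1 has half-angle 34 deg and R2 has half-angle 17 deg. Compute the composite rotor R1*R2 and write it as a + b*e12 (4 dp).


Same-plane rotors commute and their half-angles add:
R1*R2 = cos(a1 + a2) + sin(a1 + a2)*e12.
a1 + a2 = 34 + 17 = 51 deg
cos(51 deg) = 0.6293
sin(51 deg) = 0.7771
R1*R2 = 0.6293 + 0.7771*e12


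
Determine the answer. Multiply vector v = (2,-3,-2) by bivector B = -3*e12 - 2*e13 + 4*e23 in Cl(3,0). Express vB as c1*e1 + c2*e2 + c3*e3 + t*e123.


vB has grade-1 (vector) and grade-3 (trivector) parts: vB = (v _| B) + (v ^ B).
Vector part <vB>_1:
  e1: -v2*b12 - v3*b13 = -(-3)*(-3) - (-2)*(-2) = -13
  e2: v1*b12 - v3*b23 = (2)*(-3) - (-2)*(4) = 2
  e3: v1*b13 + v2*b23 = (2)*(-2) + (-3)*(4) = -16
Trivector part <vB>_3:
  e123: v1*b23 - v2*b13 + v3*b12 = (2)*(4) - (-3)*(-2) + (-2)*(-3) = 8
vB = -13*e1 + 2*e2 - 16*e3 + 8*e123


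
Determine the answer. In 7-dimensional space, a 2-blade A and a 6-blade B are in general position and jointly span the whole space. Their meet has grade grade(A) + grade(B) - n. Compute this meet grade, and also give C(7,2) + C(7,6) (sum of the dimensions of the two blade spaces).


Meet grade = grade(A) + grade(B) - n
= 2 + 6 - 7 = 1
C(7,2) = 21
C(7,6) = 7
dim_A + dim_B = 21 + 7 = 28


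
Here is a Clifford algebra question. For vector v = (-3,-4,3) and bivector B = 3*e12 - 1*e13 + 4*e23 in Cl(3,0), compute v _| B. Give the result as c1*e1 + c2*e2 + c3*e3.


Left contraction v _| B = <vB>_1 (grade-1 part of the geometric product vB).
Using e1_|e12 = e2, e2_|e12 = -e1, e1_|e13 = e3, e3_|e13 = -e1, e2_|e23 = e3, e3_|e23 = -e2:
e1 coeff: -v2*b12 - v3*b13 = -(-4)*(3) - (3)*(-1) = 15
e2 coeff: v1*b12 - v3*b23 = (-3)*(3) - (3)*(4) = -21
e3 coeff: v1*b13 + v2*b23 = (-3)*(-1) + (-4)*(4) = -13
v _| B = 15*e1 - 21*e2 - 13*e3


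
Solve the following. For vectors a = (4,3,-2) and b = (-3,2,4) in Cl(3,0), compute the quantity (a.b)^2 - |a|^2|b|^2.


a . b = 4*(-3) + 3*2 + (-2)*4
= -12 + 6 + (-8) = -14
|a|^2 = 4^2 + 3^2 + (-2)^2 = 29
|b|^2 = (-3)^2 + 2^2 + 4^2 = 29
(a.b)^2 = (-14)^2 = 196
|a|^2 * |b|^2 = 29 * 29 = 841
Result = 196 - 841 = -645


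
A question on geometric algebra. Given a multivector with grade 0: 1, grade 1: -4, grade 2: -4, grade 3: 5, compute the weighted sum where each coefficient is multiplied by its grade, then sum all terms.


Grade-weighted sum = sum of grade_k * coefficient_k
0*1 = 0
1*(-4) = -4
2*(-4) = -8
3*5 = 15
Total = 0 + (-4) + (-8) + 15 = 3


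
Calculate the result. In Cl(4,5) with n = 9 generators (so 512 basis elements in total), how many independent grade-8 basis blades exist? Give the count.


Number of grade-k basis blades in Cl(p,q) with n = p + q is C(n, k).
n = 4 + 5 = 9
C(9, 8) = 9! / (8! * 1!)
= 362880 / (40320 * 1)
= 9


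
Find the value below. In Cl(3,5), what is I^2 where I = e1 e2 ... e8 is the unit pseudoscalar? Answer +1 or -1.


The pseudoscalar I = e1...e_n (product of all n generators) of Cl(p,q) satisfies I^2 = (-1)^(q + n(n-1)/2).
p = 3, q = 5, n = p + q = 8
n(n-1)/2 = 8 * 7 / 2 = 28
Exponent = q + n(n-1)/2 = 5 + 28 = 33
I^2 = (-1)^33 = -1


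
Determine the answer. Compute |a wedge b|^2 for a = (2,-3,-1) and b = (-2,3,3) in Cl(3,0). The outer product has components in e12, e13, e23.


a wedge b = (a1*b2 - a2*b1)*e12 + (a1*b3 - a3*b1)*e13 + (a2*b3 - a3*b2)*e23
e12 coeff: 2*3 - (-3)*(-2) = 6 - 6 = 0
e13 coeff: 2*3 - (-1)*(-2) = 6 - 2 = 4
e23 coeff: (-3)*3 - (-1)*3 = -9 - (-3) = -6
|a wedge b|^2 = 0^2 + 4^2 + (-6)^2
= 0 + 16 + 36
= 52


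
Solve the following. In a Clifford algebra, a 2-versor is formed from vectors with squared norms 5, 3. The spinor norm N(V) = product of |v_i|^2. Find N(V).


Spinor norm N(V) = |v1|^2 * |v2|^2 * ... * |v2|^2
= 5 * 3
Running product: 5, 15
N(V) = 15


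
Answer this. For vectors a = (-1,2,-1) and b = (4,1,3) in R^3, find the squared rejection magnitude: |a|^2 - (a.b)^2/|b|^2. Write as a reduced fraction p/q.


|a|^2 = (-1)^2 + 2^2 + (-1)^2 = 6
|b|^2 = 4^2 + 1^2 + 3^2 = 26
a . b = (-1)*4 + 2*1 + (-1)*3 = -5
(a.b)^2 = (-5)^2 = 25
|rej|^2 = 6 - 25/26
= (156 - 25)/26
= 131/26
In lowest terms: 131/26


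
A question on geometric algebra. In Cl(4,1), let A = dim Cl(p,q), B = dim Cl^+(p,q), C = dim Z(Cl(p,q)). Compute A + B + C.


n = 4 + 1 = 5
Total dim = 2^5 = 32
Even subalgebra dim = 2^4 = 16
n is odd, so center dim = 2
Sum = 32 + 16 + 2 = 50


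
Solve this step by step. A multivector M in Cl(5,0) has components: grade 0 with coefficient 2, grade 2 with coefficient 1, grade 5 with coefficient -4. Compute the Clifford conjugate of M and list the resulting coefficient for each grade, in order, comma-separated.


Clifford conjugate sign for grade k: (-1)^(k(k+1)/2)
Grade 0: (-1)^(0*1/2) = (-1)^0 = 1, coeff 2 -> 2
Grade 2: (-1)^(2*3/2) = (-1)^3 = -1, coeff 1 -> -1
Grade 5: (-1)^(5*6/2) = (-1)^15 = -1, coeff -4 -> 4
Conjugated coefficients: 2, -1, 4


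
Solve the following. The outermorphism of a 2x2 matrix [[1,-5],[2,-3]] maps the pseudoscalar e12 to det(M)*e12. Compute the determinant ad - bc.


The outermorphism of a linear map f sends e1^e2 to f(e1)^f(e2).
f(e1) = 1*e1 + 2*e2
f(e2) = -5*e1 - 3*e2
f(e1) ^ f(e2) = (1*e1 + 2*e2) ^ (-5*e1 - 3*e2)
= 1*(-3)*e12 + 2*(-5)*e21
= (-3 - (-10))*e12
= 7*e12
Coefficient = 7


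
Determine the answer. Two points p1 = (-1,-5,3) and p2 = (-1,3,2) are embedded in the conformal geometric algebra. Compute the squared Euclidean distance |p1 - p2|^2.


p1 - p2 = (0, -8, 1)
|p1 - p2|^2 = 0^2 + (-8)^2 + 1^2
= 0 + 64 + 1
= 65


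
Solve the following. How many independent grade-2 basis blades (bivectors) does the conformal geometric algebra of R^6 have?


The conformal model of R^6 uses Cl(7,1) with m = 6 + 2 = 8 generators.
Number of grade-2 blades = C(m, 2) = C(8, 2)
= 8*7/2 = 28


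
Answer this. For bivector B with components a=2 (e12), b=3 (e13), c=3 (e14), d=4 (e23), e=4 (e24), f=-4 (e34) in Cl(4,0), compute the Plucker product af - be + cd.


Plucker relation: af - be + cd
a*f = 2*(-4) = -8
b*e = 3*4 = 12
c*d = 3*4 = 12
af - be + cd = -8 - 12 + 12
= -8


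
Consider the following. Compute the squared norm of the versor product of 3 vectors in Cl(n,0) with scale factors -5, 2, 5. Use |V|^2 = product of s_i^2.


Each vector v_i has |v_i|^2 = s_i^2
Squared scales: (-5)^2 = 25, 2^2 = 4, 5^2 = 25
|V|^2 = 25 * 4 * 25
= 2500


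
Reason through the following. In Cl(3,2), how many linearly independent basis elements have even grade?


Even subalgebra dimension = 2^(n-1)
n = 3 + 2 = 5
2^(5 - 1) = 2^4 = 16
Verification: sum of C(5,k) for even k = 1 + 10 + 5 = 16
Result = 16


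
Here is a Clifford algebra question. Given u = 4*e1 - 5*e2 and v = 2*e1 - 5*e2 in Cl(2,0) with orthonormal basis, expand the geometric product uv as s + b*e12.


Expand: (4*e1 - 5*e2)(2*e1 - 5*e2)
= 4*2*e1e1 + 4*(-5)*e1e2 + (-5)*2*e2e1 + (-5)*(-5)*e2e2
Using e1^2 = e2^2 = 1, e2e1 = -e1e2:
Scalar part s = 4*2 + (-5)*(-5) = 8 + 25 = 33
Bivector part b = 4*(-5) - (-5)*2 = -20 - (-10) = -10
uv = 33 - 10*e12


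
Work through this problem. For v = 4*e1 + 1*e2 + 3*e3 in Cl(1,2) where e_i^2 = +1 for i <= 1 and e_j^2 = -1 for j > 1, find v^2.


v^2 = sum of c_i^2 * e_i^2
Positive signature terms (e_i^2 = +1): 4^2 = 16
Negative signature terms (e_j^2 = -1): 1^2 + 3^2 = 10
v^2 = 16 - 10 = 6


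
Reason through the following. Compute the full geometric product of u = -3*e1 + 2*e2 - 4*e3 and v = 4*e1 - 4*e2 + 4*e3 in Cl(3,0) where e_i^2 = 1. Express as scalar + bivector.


In Cl(3,0): e_i^2 = 1, e_ie_j = -e_je_i for i != j.
Scalar part = u . v = (-3)*4 + 2*(-4) + (-4)*4
= -12 + (-8) + (-16) = -36
e12 coeff = (-3)*(-4) - 2*4 = 12 - 8 = 4
e13 coeff = (-3)*4 - (-4)*4 = -12 - (-16) = 4
e23 coeff = 2*4 - (-4)*(-4) = 8 - 16 = -8
uv = -36 + 4*e12 + 4*e13 - 8*e23


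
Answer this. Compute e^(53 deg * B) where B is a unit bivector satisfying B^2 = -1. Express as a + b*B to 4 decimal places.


For a unit bivector B with B^2 = -1, the exponential series gives
e^(theta*B) = cos(theta) + sin(theta)*B (the GA analogue of Euler's formula).
theta = 53 degrees = 0.925025 rad
cos(53 deg) = 0.6018
sin(53 deg) = 0.7986
exp(theta*B) = 0.6018 + 0.7986*B


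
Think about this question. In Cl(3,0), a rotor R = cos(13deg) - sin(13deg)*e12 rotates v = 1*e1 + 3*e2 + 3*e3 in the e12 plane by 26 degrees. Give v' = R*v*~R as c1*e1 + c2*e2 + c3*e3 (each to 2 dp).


Rotor R = cos(13deg) - sin(13deg)*e12
Rotation angle theta = 2 * 13 = 26 degrees in the e12 plane (e1 -> e2).
The component perpendicular to the plane (e3) is invariant: v'_3 = v3 = 3.00
cos(26deg) = 0.8988, sin(26deg) = 0.4384
v'_1 = v1*cos(theta) - v2*sin(theta) = 1*0.8988 - 3*0.4384 = -0.42
v'_2 = v1*sin(theta) + v2*cos(theta) = 1*0.4384 + 3*0.8988 = 3.13
v' = -0.42*e1 + 3.13*e2 + 3.00*e3


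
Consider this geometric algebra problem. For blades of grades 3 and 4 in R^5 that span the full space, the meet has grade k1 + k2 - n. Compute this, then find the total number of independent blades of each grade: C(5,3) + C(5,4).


Meet grade = grade(A) + grade(B) - n
= 3 + 4 - 5 = 2
C(5,3) = 10
C(5,4) = 5
dim_A + dim_B = 10 + 5 = 15


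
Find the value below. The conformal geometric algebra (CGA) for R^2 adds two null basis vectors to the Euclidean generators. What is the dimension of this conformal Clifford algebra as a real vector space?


The conformal model of R^2 uses Cl(3,1): the 2 Euclidean generators plus two extra orthogonal generators e+ (e+^2 = +1) and e- (e-^2 = -1), from which the null vectors e0, einf are built.
Number of generators m = 2 + 2 = 4.
dim Cl(p,q) = 2^m = 2^4 = 16


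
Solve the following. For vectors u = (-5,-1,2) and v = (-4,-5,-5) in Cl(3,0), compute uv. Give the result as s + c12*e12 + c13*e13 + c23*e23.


In Cl(3,0): e_i^2 = 1, e_ie_j = -e_je_i for i != j.
Scalar part = u . v = (-5)*(-4) + (-1)*(-5) + 2*(-5)
= 20 + 5 + (-10) = 15
e12 coeff = (-5)*(-5) - (-1)*(-4) = 25 - 4 = 21
e13 coeff = (-5)*(-5) - 2*(-4) = 25 - (-8) = 33
e23 coeff = (-1)*(-5) - 2*(-5) = 5 - (-10) = 15
uv = 15 + 21*e12 + 33*e13 + 15*e23


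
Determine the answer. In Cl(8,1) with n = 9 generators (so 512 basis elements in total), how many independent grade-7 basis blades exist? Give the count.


Number of grade-k basis blades in Cl(p,q) with n = p + q is C(n, k).
n = 8 + 1 = 9
C(9, 7) = 9! / (7! * 2!)
= 362880 / (5040 * 2)
= 36


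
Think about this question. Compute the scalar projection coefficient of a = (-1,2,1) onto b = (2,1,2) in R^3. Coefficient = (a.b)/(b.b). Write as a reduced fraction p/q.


Projection coefficient = (a . b) / (b . b)
a . b = (-1)*2 + 2*1 + 1*2
= -2 + 2 + 2 = 2
b . b = 2^2 + 1^2 + 2^2
= 4 + 1 + 4 = 9
Coefficient = 2/9
In lowest terms: 2/9


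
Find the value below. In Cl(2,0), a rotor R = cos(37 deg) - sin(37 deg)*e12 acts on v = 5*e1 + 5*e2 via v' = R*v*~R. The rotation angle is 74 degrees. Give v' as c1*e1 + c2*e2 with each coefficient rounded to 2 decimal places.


Rotor R = cos(37deg) - sin(37deg)*e12
Rotation angle theta = 2 * 37 = 74 degrees
v' = R*v*~R rotates v by theta.
cos(74deg) = 0.2756, sin(74deg) = 0.9613
v'_1 = 5*cos(74deg) - 5*sin(74deg)
= 5*0.2756 - 5*0.9613
= -3.43
v'_2 = 5*sin(74deg) + 5*cos(74deg)
= 5*0.9613 + 5*0.2756
= 6.18
v' = -3.43*e1 + 6.18*e2


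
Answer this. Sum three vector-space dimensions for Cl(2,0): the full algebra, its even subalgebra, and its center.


n = 2 + 0 = 2
Total dim = 2^2 = 4
Even subalgebra dim = 2^1 = 2
n is even, so center dim = 1
Sum = 4 + 2 + 1 = 7


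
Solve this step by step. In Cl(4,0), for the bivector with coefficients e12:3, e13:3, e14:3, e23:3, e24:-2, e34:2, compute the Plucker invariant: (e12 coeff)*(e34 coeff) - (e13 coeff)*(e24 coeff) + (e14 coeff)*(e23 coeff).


Plucker relation: af - be + cd
a*f = 3*2 = 6
b*e = 3*(-2) = -6
c*d = 3*3 = 9
af - be + cd = 6 - (-6) + 9
= 21


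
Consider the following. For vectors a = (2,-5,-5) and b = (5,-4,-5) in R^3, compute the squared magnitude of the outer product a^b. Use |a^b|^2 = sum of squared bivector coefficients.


a wedge b = (a1*b2 - a2*b1)*e12 + (a1*b3 - a3*b1)*e13 + (a2*b3 - a3*b2)*e23
e12 coeff: 2*(-4) - (-5)*5 = -8 - (-25) = 17
e13 coeff: 2*(-5) - (-5)*5 = -10 - (-25) = 15
e23 coeff: (-5)*(-5) - (-5)*(-4) = 25 - 20 = 5
|a wedge b|^2 = 17^2 + 15^2 + 5^2
= 289 + 225 + 25
= 539


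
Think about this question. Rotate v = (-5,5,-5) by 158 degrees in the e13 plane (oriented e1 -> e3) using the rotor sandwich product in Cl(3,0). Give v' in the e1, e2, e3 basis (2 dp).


Rotor R = cos(79deg) - sin(79deg)*e13
Rotation angle theta = 2 * 79 = 158 degrees in the e13 plane (e1 -> e3).
The component perpendicular to the plane (e2) is invariant: v'_2 = v2 = 5.00
cos(158deg) = -0.9272, sin(158deg) = 0.3746
v'_1 = v1*cos(theta) - v3*sin(theta) = -5*(-0.9272) - (-5)*0.3746 = 6.51
v'_3 = v1*sin(theta) + v3*cos(theta) = -5*0.3746 + (-5)*(-0.9272) = 2.76
v' = 6.51*e1 + 5.00*e2 + 2.76*e3


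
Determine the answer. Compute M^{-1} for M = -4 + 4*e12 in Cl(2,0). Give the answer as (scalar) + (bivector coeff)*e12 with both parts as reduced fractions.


M = -4 + 4*e12, where e12^2 = -1.
Since M commutes with its reverse ~M = a - b*e12, M * ~M = a^2 - b^2*e12^2 = a^2 + b^2.
So M^{-1} = ~M / (a^2 + b^2) = (a - b*e12)/(a^2 + b^2).
a^2 + b^2 = 16 + 16 = 32
Scalar part = -4/32 = -1/8
Bivector coeff = -4/32 = -1/8
M^{-1} = -1/8 - 1/8*e12


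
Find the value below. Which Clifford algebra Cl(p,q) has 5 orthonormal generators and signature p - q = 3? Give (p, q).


We need p + q = 5 and p - q = 3.
Adding: 2p = 5 + 3 = 8, so p = 4.
Then q = 5 - 4 = 1.
(p, q) = (4, 1)


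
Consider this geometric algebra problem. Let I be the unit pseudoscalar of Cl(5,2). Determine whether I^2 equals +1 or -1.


The pseudoscalar I = e1...e_n (product of all n generators) of Cl(p,q) satisfies I^2 = (-1)^(q + n(n-1)/2).
p = 5, q = 2, n = p + q = 7
n(n-1)/2 = 7 * 6 / 2 = 21
Exponent = q + n(n-1)/2 = 2 + 21 = 23
I^2 = (-1)^23 = -1


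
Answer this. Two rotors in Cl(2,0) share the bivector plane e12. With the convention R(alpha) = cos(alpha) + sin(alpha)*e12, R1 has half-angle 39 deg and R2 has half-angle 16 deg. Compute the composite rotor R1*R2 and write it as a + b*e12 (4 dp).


Same-plane rotors commute and their half-angles add:
R1*R2 = cos(a1 + a2) + sin(a1 + a2)*e12.
a1 + a2 = 39 + 16 = 55 deg
cos(55 deg) = 0.5736
sin(55 deg) = 0.8192
R1*R2 = 0.5736 + 0.8192*e12


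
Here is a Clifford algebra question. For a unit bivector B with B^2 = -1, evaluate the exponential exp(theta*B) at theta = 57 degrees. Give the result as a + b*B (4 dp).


For a unit bivector B with B^2 = -1, the exponential series gives
e^(theta*B) = cos(theta) + sin(theta)*B (the GA analogue of Euler's formula).
theta = 57 degrees = 0.994838 rad
cos(57 deg) = 0.5446
sin(57 deg) = 0.8387
exp(theta*B) = 0.5446 + 0.8387*B


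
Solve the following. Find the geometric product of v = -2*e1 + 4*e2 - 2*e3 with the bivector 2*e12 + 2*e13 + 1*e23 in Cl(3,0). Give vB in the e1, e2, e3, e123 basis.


vB has grade-1 (vector) and grade-3 (trivector) parts: vB = (v _| B) + (v ^ B).
Vector part <vB>_1:
  e1: -v2*b12 - v3*b13 = -(4)*(2) - (-2)*(2) = -4
  e2: v1*b12 - v3*b23 = (-2)*(2) - (-2)*(1) = -2
  e3: v1*b13 + v2*b23 = (-2)*(2) + (4)*(1) = 0
Trivector part <vB>_3:
  e123: v1*b23 - v2*b13 + v3*b12 = (-2)*(1) - (4)*(2) + (-2)*(2) = -14
vB = -4*e1 - 2*e2 + 0*e3 - 14*e123


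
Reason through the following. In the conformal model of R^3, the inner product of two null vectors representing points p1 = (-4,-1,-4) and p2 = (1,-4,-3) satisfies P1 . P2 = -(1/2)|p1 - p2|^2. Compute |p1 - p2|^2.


p1 - p2 = (-5, 3, -1)
|p1 - p2|^2 = (-5)^2 + 3^2 + (-1)^2
= 25 + 9 + 1
= 35


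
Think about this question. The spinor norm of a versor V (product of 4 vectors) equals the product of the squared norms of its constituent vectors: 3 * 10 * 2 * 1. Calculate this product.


Spinor norm N(V) = |v1|^2 * |v2|^2 * ... * |v4|^2
= 3 * 10 * 2 * 1
Running product: 3, 30, 60, 60
N(V) = 60


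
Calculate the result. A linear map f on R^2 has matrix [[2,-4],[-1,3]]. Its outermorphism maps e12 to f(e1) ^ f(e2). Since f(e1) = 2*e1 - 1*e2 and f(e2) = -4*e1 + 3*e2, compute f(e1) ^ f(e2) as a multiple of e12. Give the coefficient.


The outermorphism of a linear map f sends e1^e2 to f(e1)^f(e2).
f(e1) = 2*e1 - 1*e2
f(e2) = -4*e1 + 3*e2
f(e1) ^ f(e2) = (2*e1 - 1*e2) ^ (-4*e1 + 3*e2)
= 2*3*e12 + (-1)*(-4)*e21
= (6 - 4)*e12
= 2*e12
Coefficient = 2


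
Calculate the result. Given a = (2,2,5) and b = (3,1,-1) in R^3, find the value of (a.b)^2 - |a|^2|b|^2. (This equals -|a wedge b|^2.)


a . b = 2*3 + 2*1 + 5*(-1)
= 6 + 2 + (-5) = 3
|a|^2 = 2^2 + 2^2 + 5^2 = 33
|b|^2 = 3^2 + 1^2 + (-1)^2 = 11
(a.b)^2 = 3^2 = 9
|a|^2 * |b|^2 = 33 * 11 = 363
Result = 9 - 363 = -354


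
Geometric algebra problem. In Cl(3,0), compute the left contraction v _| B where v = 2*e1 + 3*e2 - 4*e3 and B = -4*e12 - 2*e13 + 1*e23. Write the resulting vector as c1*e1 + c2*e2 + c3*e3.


Left contraction v _| B = <vB>_1 (grade-1 part of the geometric product vB).
Using e1_|e12 = e2, e2_|e12 = -e1, e1_|e13 = e3, e3_|e13 = -e1, e2_|e23 = e3, e3_|e23 = -e2:
e1 coeff: -v2*b12 - v3*b13 = -(3)*(-4) - (-4)*(-2) = 4
e2 coeff: v1*b12 - v3*b23 = (2)*(-4) - (-4)*(1) = -4
e3 coeff: v1*b13 + v2*b23 = (2)*(-2) + (3)*(1) = -1
v _| B = 4*e1 - 4*e2 - 1*e3


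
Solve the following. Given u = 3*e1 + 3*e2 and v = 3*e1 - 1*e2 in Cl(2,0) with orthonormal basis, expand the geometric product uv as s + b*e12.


Expand: (3*e1 + 3*e2)(3*e1 - 1*e2)
= 3*3*e1e1 + 3*(-1)*e1e2 + 3*3*e2e1 + 3*(-1)*e2e2
Using e1^2 = e2^2 = 1, e2e1 = -e1e2:
Scalar part s = 3*3 + 3*(-1) = 9 + (-3) = 6
Bivector part b = 3*(-1) - 3*3 = -3 - 9 = -12
uv = 6 - 12*e12


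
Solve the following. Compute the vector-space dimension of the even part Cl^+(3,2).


Even subalgebra dimension = 2^(n-1)
n = 3 + 2 = 5
2^(5 - 1) = 2^4 = 16
Verification: sum of C(5,k) for even k = 1 + 10 + 5 = 16
Result = 16


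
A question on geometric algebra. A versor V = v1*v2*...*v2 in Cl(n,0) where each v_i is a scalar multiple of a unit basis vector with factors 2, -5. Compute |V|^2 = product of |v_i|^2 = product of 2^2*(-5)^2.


Each vector v_i has |v_i|^2 = s_i^2
Squared scales: 2^2 = 4, (-5)^2 = 25
|V|^2 = 4 * 25
= 100
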